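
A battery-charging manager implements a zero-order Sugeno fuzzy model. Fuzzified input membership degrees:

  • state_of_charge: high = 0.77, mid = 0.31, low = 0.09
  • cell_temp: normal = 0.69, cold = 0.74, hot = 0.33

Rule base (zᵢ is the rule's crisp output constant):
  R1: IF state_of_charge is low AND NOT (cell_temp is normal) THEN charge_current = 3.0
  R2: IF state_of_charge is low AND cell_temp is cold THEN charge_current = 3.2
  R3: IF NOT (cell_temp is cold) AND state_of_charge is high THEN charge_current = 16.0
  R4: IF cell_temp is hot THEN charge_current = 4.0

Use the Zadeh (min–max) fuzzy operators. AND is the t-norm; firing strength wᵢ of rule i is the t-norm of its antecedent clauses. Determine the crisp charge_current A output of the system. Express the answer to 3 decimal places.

R1 (z=3.0): low=0.09, ¬normal=1−0.69=0.31; AND[min(a, b)] → w = 0.09
R2 (z=3.2): low=0.09, cold=0.74; AND[min(a, b)] → w = 0.09
R3 (z=16.0): ¬cold=1−0.74=0.26, high=0.77; AND[min(a, b)] → w = 0.26
R4 (z=4.0): hot=0.33 → w = 0.33
Weighted average = (0.09·3.0 + 0.09·3.2 + 0.26·16.0 + 0.33·4.0) / (0.09 + 0.09 + 0.26 + 0.33)
  = 6.0380 / 0.7700 = 7.842

7.842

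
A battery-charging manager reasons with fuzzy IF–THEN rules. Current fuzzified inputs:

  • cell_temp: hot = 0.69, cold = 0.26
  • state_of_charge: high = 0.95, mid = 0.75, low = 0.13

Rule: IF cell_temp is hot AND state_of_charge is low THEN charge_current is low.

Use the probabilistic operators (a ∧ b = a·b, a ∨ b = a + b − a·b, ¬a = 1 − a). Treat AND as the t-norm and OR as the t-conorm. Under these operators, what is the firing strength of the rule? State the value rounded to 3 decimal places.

0.090

firing strength: hot=0.69, low=0.13; AND[a·b] → w = 0.0897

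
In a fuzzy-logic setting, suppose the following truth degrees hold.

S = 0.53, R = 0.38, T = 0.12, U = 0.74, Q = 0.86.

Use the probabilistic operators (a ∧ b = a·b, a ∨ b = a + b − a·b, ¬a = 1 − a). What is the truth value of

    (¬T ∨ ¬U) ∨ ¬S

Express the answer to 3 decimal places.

0.953

¬T = 1 − 0.1200 = 0.8800
¬U = 1 − 0.7400 = 0.2600
¬T ∨ ¬U = a + b − a·b on (0.8800, 0.2600) = 0.9112
¬S = 1 − 0.5300 = 0.4700
(¬T ∨ ¬U) ∨ ¬S = a + b − a·b on (0.9112, 0.4700) = 0.9529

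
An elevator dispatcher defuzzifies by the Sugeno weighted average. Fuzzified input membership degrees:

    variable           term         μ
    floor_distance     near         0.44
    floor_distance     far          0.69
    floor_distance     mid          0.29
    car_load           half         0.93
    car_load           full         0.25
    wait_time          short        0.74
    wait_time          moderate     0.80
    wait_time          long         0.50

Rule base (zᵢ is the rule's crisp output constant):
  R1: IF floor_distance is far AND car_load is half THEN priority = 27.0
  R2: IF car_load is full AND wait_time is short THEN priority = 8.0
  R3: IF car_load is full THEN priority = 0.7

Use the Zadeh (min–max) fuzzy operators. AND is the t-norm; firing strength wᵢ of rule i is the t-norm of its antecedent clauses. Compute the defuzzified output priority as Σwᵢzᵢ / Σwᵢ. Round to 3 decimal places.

R1 (z=27.0): far=0.69, half=0.93; AND[min(a, b)] → w = 0.69
R2 (z=8.0): full=0.25, short=0.74; AND[min(a, b)] → w = 0.25
R3 (z=0.7): full=0.25 → w = 0.25
Weighted average = (0.69·27.0 + 0.25·8.0 + 0.25·0.7) / (0.69 + 0.25 + 0.25)
  = 20.8050 / 1.1900 = 17.483

17.483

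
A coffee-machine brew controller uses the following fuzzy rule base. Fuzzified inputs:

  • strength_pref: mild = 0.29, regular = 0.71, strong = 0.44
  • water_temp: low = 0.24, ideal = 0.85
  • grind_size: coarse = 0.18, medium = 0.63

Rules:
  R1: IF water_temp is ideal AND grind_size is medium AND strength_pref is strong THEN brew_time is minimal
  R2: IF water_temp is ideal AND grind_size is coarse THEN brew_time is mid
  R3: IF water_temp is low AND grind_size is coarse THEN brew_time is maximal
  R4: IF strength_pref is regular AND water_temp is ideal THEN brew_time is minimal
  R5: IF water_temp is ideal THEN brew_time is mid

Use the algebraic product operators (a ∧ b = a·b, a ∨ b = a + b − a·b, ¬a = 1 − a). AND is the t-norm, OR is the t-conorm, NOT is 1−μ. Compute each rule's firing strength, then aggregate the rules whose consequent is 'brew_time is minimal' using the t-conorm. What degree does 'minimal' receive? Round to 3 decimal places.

0.697

R1: ideal=0.85, medium=0.63, strong=0.44; AND[a·b] → w = 0.2356
R2: ideal=0.85, coarse=0.18; AND[a·b] → w = 0.1530
R3: low=0.24, coarse=0.18; AND[a·b] → w = 0.0432
R4: regular=0.71, ideal=0.85; AND[a·b] → w = 0.6035
R5: ideal=0.85 → w = 0.8500
Rules with consequent 'minimal': {R1, R4} → strengths 0.2356, 0.6035
Aggregate via t-conorm [a + b − a·b]: 0.6969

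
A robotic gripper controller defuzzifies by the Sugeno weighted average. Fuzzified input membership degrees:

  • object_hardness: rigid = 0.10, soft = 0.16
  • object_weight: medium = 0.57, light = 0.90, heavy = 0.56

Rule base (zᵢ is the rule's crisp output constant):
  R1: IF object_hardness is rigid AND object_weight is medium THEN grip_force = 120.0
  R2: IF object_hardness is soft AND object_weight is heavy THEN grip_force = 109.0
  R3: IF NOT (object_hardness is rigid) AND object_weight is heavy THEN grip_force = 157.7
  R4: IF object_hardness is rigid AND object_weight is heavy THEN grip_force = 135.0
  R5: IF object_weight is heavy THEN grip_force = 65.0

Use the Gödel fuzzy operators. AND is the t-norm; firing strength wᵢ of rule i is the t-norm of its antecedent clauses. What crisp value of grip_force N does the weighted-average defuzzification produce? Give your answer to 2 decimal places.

R1 (z=120.0): rigid=0.10, medium=0.57; AND[min(a, b)] → w = 0.10
R2 (z=109.0): soft=0.16, heavy=0.56; AND[min(a, b)] → w = 0.16
R3 (z=157.7): ¬rigid=1−0.10=0.90, heavy=0.56; AND[min(a, b)] → w = 0.56
R4 (z=135.0): rigid=0.10, heavy=0.56; AND[min(a, b)] → w = 0.10
R5 (z=65.0): heavy=0.56 → w = 0.56
Weighted average = (0.10·120.0 + 0.16·109.0 + 0.56·157.7 + 0.10·135.0 + 0.56·65.0) / (0.10 + 0.16 + 0.56 + 0.10 + 0.56)
  = 167.6520 / 1.4800 = 113.28

113.28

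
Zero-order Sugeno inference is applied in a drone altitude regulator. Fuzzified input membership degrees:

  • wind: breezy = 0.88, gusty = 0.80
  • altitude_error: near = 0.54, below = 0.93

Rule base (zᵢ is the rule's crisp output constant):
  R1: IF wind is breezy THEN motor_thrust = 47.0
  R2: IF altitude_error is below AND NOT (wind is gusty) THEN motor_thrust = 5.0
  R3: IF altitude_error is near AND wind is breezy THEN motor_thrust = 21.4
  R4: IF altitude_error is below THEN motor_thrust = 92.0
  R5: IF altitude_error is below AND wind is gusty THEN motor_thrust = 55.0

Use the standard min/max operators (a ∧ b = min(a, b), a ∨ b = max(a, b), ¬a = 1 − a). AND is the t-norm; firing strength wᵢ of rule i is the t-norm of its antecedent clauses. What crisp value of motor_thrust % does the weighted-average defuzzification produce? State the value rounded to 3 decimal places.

R1 (z=47.0): breezy=0.88 → w = 0.88
R2 (z=5.0): below=0.93, ¬gusty=1−0.80=0.20; AND[min(a, b)] → w = 0.20
R3 (z=21.4): near=0.54, breezy=0.88; AND[min(a, b)] → w = 0.54
R4 (z=92.0): below=0.93 → w = 0.93
R5 (z=55.0): below=0.93, gusty=0.80; AND[min(a, b)] → w = 0.80
Weighted average = (0.88·47.0 + 0.20·5.0 + 0.54·21.4 + 0.93·92.0 + 0.80·55.0) / (0.88 + 0.20 + 0.54 + 0.93 + 0.80)
  = 183.4760 / 3.3500 = 54.769

54.769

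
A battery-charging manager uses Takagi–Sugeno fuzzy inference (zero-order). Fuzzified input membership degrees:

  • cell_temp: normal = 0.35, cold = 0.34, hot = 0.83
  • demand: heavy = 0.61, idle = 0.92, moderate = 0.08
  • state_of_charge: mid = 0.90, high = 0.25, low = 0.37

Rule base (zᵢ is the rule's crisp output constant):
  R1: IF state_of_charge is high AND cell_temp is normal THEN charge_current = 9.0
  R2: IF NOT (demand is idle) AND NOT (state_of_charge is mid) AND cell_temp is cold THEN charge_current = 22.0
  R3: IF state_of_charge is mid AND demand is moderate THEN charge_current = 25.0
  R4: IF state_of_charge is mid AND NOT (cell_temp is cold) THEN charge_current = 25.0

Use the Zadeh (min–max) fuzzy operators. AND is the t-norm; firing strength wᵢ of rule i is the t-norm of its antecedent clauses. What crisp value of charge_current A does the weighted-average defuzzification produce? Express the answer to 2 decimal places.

R1 (z=9.0): high=0.25, normal=0.35; AND[min(a, b)] → w = 0.25
R2 (z=22.0): ¬idle=1−0.92=0.08, ¬mid=1−0.90=0.10, cold=0.34; AND[min(a, b)] → w = 0.08
R3 (z=25.0): mid=0.90, moderate=0.08; AND[min(a, b)] → w = 0.08
R4 (z=25.0): mid=0.90, ¬cold=1−0.34=0.66; AND[min(a, b)] → w = 0.66
Weighted average = (0.25·9.0 + 0.08·22.0 + 0.08·25.0 + 0.66·25.0) / (0.25 + 0.08 + 0.08 + 0.66)
  = 22.5100 / 1.0700 = 21.04

21.04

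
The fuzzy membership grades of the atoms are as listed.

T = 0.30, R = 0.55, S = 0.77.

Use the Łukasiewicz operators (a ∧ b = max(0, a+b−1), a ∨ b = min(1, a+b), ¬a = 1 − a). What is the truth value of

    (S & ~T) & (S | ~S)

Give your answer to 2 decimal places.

~T = 1 − 0.30 = 0.70
S & ~T = max(0, a+b−1) on (0.77, 0.70) = 0.47
~S = 1 − 0.77 = 0.23
S | ~S = min(1, a+b) on (0.77, 0.23) = 1.00
(S & ~T) & (S | ~S) = max(0, a+b−1) on (0.47, 1.00) = 0.47

0.47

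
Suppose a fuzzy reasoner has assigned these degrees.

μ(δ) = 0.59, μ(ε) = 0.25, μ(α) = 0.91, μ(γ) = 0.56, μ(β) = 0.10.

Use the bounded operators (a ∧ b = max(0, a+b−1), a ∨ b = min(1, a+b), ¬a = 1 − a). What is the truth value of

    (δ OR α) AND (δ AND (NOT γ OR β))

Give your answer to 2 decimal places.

0.13

δ OR α = min(1, a+b) on (0.59, 0.91) = 1.00
NOT γ = 1 − 0.56 = 0.44
NOT γ OR β = min(1, a+b) on (0.44, 0.10) = 0.54
δ AND (NOT γ OR β) = max(0, a+b−1) on (0.59, 0.54) = 0.13
(δ OR α) AND (δ AND (NOT γ OR β)) = max(0, a+b−1) on (1.00, 0.13) = 0.13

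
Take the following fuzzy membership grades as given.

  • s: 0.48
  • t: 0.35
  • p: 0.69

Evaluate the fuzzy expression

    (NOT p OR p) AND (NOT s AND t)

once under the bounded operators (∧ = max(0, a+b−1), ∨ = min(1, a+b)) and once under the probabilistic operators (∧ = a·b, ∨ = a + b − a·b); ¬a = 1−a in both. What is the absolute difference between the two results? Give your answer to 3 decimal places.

Under bounded:
  NOT p = 1 − 0.69 = 0.31
  NOT p OR p = min(1, a+b) on (0.31, 0.69) = 1.00
  NOT s = 1 − 0.48 = 0.52
  NOT s AND t = max(0, a+b−1) on (0.52, 0.35) = 0.00
  (NOT p OR p) AND (NOT s AND t) = max(0, a+b−1) on (1.00, 0.00) = 0.00
  → value = 0.0000
Under probabilistic:
  NOT p = 1 − 0.6900 = 0.3100
  NOT p OR p = a + b − a·b on (0.3100, 0.6900) = 0.7861
  NOT s = 1 − 0.4800 = 0.5200
  NOT s AND t = a·b on (0.5200, 0.3500) = 0.1820
  (NOT p OR p) AND (NOT s AND t) = a·b on (0.7861, 0.1820) = 0.1431
  → value = 0.1431
|0.0000 − 0.1431| = 0.143

0.143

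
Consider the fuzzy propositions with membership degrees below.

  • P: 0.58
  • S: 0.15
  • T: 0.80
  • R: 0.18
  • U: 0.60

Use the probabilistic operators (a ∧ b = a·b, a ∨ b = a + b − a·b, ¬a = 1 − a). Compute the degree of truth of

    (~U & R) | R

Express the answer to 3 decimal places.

~U = 1 − 0.6000 = 0.4000
~U & R = a·b on (0.4000, 0.1800) = 0.0720
(~U & R) | R = a + b − a·b on (0.0720, 0.1800) = 0.2390

0.239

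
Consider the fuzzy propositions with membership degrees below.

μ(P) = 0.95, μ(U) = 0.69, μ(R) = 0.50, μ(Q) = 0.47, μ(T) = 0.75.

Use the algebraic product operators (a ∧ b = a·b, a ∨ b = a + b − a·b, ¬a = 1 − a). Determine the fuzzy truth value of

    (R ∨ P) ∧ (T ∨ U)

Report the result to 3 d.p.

R ∨ P = a + b − a·b on (0.5000, 0.9500) = 0.9750
T ∨ U = a + b − a·b on (0.7500, 0.6900) = 0.9225
(R ∨ P) ∧ (T ∨ U) = a·b on (0.9750, 0.9225) = 0.8994

0.899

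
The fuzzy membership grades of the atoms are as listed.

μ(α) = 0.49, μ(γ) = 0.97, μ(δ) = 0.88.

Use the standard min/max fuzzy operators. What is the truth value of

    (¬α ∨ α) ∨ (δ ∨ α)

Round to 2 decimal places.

0.88

¬α = 1 − 0.49 = 0.51
¬α ∨ α = max(a, b) on (0.51, 0.49) = 0.51
δ ∨ α = max(a, b) on (0.88, 0.49) = 0.88
(¬α ∨ α) ∨ (δ ∨ α) = max(a, b) on (0.51, 0.88) = 0.88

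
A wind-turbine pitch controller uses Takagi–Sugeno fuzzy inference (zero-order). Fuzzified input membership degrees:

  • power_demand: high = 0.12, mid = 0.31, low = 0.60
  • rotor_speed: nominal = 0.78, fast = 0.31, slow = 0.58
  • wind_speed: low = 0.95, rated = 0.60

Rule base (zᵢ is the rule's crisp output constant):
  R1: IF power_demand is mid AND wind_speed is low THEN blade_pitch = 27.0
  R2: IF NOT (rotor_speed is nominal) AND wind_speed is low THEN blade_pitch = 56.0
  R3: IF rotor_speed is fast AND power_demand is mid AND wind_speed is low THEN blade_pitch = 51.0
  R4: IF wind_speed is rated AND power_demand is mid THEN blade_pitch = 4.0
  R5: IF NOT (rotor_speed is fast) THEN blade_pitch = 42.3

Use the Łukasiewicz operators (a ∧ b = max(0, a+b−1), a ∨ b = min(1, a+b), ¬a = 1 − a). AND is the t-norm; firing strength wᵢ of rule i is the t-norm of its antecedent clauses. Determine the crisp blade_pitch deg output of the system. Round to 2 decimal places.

40.83

R1 (z=27.0): mid=0.31, low=0.95; AND[max(0, a+b−1)] → w = 0.26
R2 (z=56.0): ¬nominal=1−0.78=0.22, low=0.95; AND[max(0, a+b−1)] → w = 0.17
R3 (z=51.0): fast=0.31, mid=0.31, low=0.95; AND[max(0, a+b−1)] → w = 0.00
R4 (z=4.0): rated=0.60, mid=0.31; AND[max(0, a+b−1)] → w = 0.00
R5 (z=42.3): ¬fast=1−0.31=0.69 → w = 0.69
Weighted average = (0.26·27.0 + 0.17·56.0 + 0.00·51.0 + 0.00·4.0 + 0.69·42.3) / (0.26 + 0.17 + 0.00 + 0.00 + 0.69)
  = 45.7270 / 1.1200 = 40.83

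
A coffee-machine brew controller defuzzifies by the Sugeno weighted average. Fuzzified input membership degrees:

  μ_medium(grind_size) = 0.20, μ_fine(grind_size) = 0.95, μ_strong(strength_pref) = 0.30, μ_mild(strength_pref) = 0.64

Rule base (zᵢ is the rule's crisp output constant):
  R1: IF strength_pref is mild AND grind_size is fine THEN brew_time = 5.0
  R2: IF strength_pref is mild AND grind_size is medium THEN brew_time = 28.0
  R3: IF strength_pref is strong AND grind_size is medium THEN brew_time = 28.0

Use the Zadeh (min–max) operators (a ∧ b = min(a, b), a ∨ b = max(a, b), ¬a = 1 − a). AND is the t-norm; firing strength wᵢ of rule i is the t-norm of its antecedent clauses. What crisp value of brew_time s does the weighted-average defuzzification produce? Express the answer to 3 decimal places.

R1 (z=5.0): mild=0.64, fine=0.95; AND[min(a, b)] → w = 0.64
R2 (z=28.0): mild=0.64, medium=0.20; AND[min(a, b)] → w = 0.20
R3 (z=28.0): strong=0.30, medium=0.20; AND[min(a, b)] → w = 0.20
Weighted average = (0.64·5.0 + 0.20·28.0 + 0.20·28.0) / (0.64 + 0.20 + 0.20)
  = 14.4000 / 1.0400 = 13.846

13.846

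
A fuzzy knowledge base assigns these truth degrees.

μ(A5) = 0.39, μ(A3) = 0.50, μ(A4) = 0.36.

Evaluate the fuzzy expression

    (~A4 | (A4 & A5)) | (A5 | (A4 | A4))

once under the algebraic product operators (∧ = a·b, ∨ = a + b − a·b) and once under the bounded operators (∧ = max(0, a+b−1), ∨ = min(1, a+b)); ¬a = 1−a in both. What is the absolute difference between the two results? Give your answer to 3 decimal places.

0.077

Under algebraic product:
  ~A4 = 1 − 0.3600 = 0.6400
  A4 & A5 = a·b on (0.3600, 0.3900) = 0.1404
  ~A4 | (A4 & A5) = a + b − a·b on (0.6400, 0.1404) = 0.6905
  A4 | A4 = a + b − a·b on (0.3600, 0.3600) = 0.5904
  A5 | (A4 | A4) = a + b − a·b on (0.3900, 0.5904) = 0.7501
  (~A4 | (A4 & A5)) | (A5 | (A4 | A4)) = a + b − a·b on (0.6905, 0.7501) = 0.9227
  → value = 0.9227
Under bounded:
  ~A4 = 1 − 0.36 = 0.64
  A4 & A5 = max(0, a+b−1) on (0.36, 0.39) = 0.00
  ~A4 | (A4 & A5) = min(1, a+b) on (0.64, 0.00) = 0.64
  A4 | A4 = min(1, a+b) on (0.36, 0.36) = 0.72
  A5 | (A4 | A4) = min(1, a+b) on (0.39, 0.72) = 1.00
  (~A4 | (A4 & A5)) | (A5 | (A4 | A4)) = min(1, a+b) on (0.64, 1.00) = 1.00
  → value = 1.0000
|0.9227 − 1.0000| = 0.077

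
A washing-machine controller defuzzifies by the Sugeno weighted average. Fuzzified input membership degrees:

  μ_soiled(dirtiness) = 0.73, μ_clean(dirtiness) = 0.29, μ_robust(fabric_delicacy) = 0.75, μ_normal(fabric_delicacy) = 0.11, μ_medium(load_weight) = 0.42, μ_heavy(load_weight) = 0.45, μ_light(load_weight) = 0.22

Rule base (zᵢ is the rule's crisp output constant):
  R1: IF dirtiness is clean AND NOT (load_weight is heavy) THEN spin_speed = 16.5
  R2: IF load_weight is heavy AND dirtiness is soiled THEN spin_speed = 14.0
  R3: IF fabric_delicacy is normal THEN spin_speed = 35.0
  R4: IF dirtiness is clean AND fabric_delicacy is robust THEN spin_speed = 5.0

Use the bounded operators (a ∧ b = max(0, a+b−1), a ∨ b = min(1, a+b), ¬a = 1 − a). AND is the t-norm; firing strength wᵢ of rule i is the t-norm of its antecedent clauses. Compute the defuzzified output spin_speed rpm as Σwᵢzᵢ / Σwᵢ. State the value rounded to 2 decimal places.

19.91

R1 (z=16.5): clean=0.29, ¬heavy=1−0.45=0.55; AND[max(0, a+b−1)] → w = 0.00
R2 (z=14.0): heavy=0.45, soiled=0.73; AND[max(0, a+b−1)] → w = 0.18
R3 (z=35.0): normal=0.11 → w = 0.11
R4 (z=5.0): clean=0.29, robust=0.75; AND[max(0, a+b−1)] → w = 0.04
Weighted average = (0.00·16.5 + 0.18·14.0 + 0.11·35.0 + 0.04·5.0) / (0.00 + 0.18 + 0.11 + 0.04)
  = 6.5700 / 0.3300 = 19.91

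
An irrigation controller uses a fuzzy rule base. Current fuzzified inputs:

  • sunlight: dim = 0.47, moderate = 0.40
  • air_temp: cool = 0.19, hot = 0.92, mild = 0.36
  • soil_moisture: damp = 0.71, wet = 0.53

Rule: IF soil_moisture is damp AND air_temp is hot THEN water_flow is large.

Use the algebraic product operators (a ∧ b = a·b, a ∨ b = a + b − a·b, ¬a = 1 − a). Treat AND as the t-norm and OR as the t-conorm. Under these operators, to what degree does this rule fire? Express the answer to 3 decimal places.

firing strength: damp=0.71, hot=0.92; AND[a·b] → w = 0.6532

0.653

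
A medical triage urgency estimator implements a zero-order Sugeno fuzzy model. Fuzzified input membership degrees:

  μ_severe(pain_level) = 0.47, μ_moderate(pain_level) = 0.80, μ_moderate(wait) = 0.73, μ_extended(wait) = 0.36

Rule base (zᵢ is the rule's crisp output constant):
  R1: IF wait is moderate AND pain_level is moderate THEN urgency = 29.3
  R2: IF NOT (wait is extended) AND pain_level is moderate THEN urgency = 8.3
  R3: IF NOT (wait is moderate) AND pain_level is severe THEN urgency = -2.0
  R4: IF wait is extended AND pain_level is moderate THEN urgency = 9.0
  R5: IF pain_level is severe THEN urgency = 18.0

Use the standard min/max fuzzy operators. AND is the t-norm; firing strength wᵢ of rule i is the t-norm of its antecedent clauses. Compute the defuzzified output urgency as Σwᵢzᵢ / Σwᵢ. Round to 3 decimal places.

R1 (z=29.3): moderate=0.73, moderate=0.80; AND[min(a, b)] → w = 0.73
R2 (z=8.3): ¬extended=1−0.36=0.64, moderate=0.80; AND[min(a, b)] → w = 0.64
R3 (z=-2.0): ¬moderate=1−0.73=0.27, severe=0.47; AND[min(a, b)] → w = 0.27
R4 (z=9.0): extended=0.36, moderate=0.80; AND[min(a, b)] → w = 0.36
R5 (z=18.0): severe=0.47 → w = 0.47
Weighted average = (0.73·29.3 + 0.64·8.3 + 0.27·-2.0 + 0.36·9.0 + 0.47·18.0) / (0.73 + 0.64 + 0.27 + 0.36 + 0.47)
  = 37.8610 / 2.4700 = 15.328

15.328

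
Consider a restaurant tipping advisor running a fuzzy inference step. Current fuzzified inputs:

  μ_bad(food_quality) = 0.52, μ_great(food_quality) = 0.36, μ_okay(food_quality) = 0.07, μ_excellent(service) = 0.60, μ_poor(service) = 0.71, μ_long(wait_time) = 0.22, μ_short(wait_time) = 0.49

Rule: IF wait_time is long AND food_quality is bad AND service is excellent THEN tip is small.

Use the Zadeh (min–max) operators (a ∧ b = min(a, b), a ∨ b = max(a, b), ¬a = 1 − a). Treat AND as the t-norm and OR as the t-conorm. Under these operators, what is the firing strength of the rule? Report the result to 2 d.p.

firing strength: long=0.22, bad=0.52, excellent=0.60; AND[min(a, b)] → w = 0.22

0.22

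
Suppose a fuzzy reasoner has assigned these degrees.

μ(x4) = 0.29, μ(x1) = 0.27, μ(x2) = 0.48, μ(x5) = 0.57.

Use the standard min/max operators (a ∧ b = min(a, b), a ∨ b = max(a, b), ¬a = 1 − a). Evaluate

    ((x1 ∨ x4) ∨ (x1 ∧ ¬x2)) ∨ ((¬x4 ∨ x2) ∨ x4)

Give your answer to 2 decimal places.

0.71

x1 ∨ x4 = max(a, b) on (0.27, 0.29) = 0.29
¬x2 = 1 − 0.48 = 0.52
x1 ∧ ¬x2 = min(a, b) on (0.27, 0.52) = 0.27
(x1 ∨ x4) ∨ (x1 ∧ ¬x2) = max(a, b) on (0.29, 0.27) = 0.29
¬x4 = 1 − 0.29 = 0.71
¬x4 ∨ x2 = max(a, b) on (0.71, 0.48) = 0.71
(¬x4 ∨ x2) ∨ x4 = max(a, b) on (0.71, 0.29) = 0.71
((x1 ∨ x4) ∨ (x1 ∧ ¬x2)) ∨ ((¬x4 ∨ x2) ∨ x4) = max(a, b) on (0.29, 0.71) = 0.71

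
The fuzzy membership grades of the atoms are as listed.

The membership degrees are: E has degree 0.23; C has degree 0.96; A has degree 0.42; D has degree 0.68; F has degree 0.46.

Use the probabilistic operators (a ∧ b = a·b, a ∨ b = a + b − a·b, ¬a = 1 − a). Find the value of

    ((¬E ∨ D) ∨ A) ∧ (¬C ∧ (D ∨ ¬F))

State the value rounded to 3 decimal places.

¬E = 1 − 0.2300 = 0.7700
¬E ∨ D = a + b − a·b on (0.7700, 0.6800) = 0.9264
(¬E ∨ D) ∨ A = a + b − a·b on (0.9264, 0.4200) = 0.9573
¬C = 1 − 0.9600 = 0.0400
¬F = 1 − 0.4600 = 0.5400
D ∨ ¬F = a + b − a·b on (0.6800, 0.5400) = 0.8528
¬C ∧ (D ∨ ¬F) = a·b on (0.0400, 0.8528) = 0.0341
((¬E ∨ D) ∨ A) ∧ (¬C ∧ (D ∨ ¬F)) = a·b on (0.9573, 0.0341) = 0.0327

0.033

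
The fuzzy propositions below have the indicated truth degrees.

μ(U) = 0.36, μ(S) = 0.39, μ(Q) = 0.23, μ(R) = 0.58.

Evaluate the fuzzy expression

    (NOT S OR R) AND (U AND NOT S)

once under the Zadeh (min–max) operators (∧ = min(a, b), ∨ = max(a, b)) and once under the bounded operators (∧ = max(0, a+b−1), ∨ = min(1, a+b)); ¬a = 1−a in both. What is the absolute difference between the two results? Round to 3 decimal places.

0.360

Under Zadeh (min–max):
  NOT S = 1 − 0.39 = 0.61
  NOT S OR R = max(a, b) on (0.61, 0.58) = 0.61
  NOT S = 1 − 0.39 = 0.61
  U AND NOT S = min(a, b) on (0.36, 0.61) = 0.36
  (NOT S OR R) AND (U AND NOT S) = min(a, b) on (0.61, 0.36) = 0.36
  → value = 0.3600
Under bounded:
  NOT S = 1 − 0.39 = 0.61
  NOT S OR R = min(1, a+b) on (0.61, 0.58) = 1.00
  NOT S = 1 − 0.39 = 0.61
  U AND NOT S = max(0, a+b−1) on (0.36, 0.61) = 0.00
  (NOT S OR R) AND (U AND NOT S) = max(0, a+b−1) on (1.00, 0.00) = 0.00
  → value = 0.0000
|0.3600 − 0.0000| = 0.360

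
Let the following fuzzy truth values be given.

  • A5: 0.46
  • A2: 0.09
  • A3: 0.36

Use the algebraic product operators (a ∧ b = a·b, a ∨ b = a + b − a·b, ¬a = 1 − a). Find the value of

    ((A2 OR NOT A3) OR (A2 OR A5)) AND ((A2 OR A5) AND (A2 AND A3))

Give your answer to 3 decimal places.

NOT A3 = 1 − 0.3600 = 0.6400
A2 OR NOT A3 = a + b − a·b on (0.0900, 0.6400) = 0.6724
A2 OR A5 = a + b − a·b on (0.0900, 0.4600) = 0.5086
(A2 OR NOT A3) OR (A2 OR A5) = a + b − a·b on (0.6724, 0.5086) = 0.8390
A2 OR A5 = a + b − a·b on (0.0900, 0.4600) = 0.5086
A2 AND A3 = a·b on (0.0900, 0.3600) = 0.0324
(A2 OR A5) AND (A2 AND A3) = a·b on (0.5086, 0.0324) = 0.0165
((A2 OR NOT A3) OR (A2 OR A5)) AND ((A2 OR A5) AND (A2 AND A3)) = a·b on (0.8390, 0.0165) = 0.0138

0.014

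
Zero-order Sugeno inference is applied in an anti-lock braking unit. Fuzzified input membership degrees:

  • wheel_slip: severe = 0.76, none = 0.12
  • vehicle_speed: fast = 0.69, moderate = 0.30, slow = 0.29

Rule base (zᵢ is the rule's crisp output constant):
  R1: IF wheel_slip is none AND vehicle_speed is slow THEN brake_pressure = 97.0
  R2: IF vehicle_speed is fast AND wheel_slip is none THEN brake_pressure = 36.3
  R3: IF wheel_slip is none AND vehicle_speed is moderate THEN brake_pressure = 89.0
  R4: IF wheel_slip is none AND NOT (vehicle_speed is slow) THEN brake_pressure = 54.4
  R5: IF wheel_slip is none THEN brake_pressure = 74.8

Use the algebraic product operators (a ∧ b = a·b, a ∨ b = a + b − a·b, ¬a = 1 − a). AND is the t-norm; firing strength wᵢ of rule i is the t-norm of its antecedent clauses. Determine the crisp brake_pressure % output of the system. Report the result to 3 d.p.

64.649

R1 (z=97.0): none=0.12, slow=0.29; AND[a·b] → w = 0.0348
R2 (z=36.3): fast=0.69, none=0.12; AND[a·b] → w = 0.0828
R3 (z=89.0): none=0.12, moderate=0.30; AND[a·b] → w = 0.0360
R4 (z=54.4): none=0.12, ¬slow=1−0.29=0.71; AND[a·b] → w = 0.0852
R5 (z=74.8): none=0.12 → w = 0.1200
Weighted average = (0.0348·97.0 + 0.0828·36.3 + 0.0360·89.0 + 0.0852·54.4 + 0.1200·74.8) / (0.0348 + 0.0828 + 0.0360 + 0.0852 + 0.1200)
  = 23.1961 / 0.3588 = 64.649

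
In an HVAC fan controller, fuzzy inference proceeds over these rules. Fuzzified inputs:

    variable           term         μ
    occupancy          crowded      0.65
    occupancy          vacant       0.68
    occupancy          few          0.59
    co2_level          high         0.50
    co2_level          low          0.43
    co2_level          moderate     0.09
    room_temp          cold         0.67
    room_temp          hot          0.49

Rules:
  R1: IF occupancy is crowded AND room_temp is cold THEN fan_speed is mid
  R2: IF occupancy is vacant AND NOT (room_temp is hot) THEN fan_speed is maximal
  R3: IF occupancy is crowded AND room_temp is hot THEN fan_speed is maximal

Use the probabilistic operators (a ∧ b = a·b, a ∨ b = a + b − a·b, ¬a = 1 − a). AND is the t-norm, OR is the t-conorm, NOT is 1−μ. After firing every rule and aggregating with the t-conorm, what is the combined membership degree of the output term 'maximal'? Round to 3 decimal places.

0.555

R1: crowded=0.65, cold=0.67; AND[a·b] → w = 0.4355
R2: vacant=0.68, ¬hot=1−0.49=0.51; AND[a·b] → w = 0.3468
R3: crowded=0.65, hot=0.49; AND[a·b] → w = 0.3185
Rules with consequent 'maximal': {R2, R3} → strengths 0.3468, 0.3185
Aggregate via t-conorm [a + b − a·b]: 0.5548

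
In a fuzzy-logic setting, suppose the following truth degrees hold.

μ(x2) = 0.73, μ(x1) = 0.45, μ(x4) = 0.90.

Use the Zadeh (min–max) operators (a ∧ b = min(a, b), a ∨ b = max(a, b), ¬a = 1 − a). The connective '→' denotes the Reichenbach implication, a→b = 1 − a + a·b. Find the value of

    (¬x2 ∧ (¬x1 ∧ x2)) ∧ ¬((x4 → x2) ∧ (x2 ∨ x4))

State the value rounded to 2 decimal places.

0.24

¬x2 = 1 − 0.73 = 0.27
¬x1 = 1 − 0.45 = 0.55
¬x1 ∧ x2 = min(a, b) on (0.55, 0.73) = 0.55
¬x2 ∧ (¬x1 ∧ x2) = min(a, b) on (0.27, 0.55) = 0.27
x4 → x2  [Reichenbach: 1 − a + a·b] with a=0.90, b=0.73 → 0.76
x2 ∨ x4 = max(a, b) on (0.73, 0.90) = 0.90
(x4 → x2) ∧ (x2 ∨ x4) = min(a, b) on (0.76, 0.90) = 0.76
¬((x4 → x2) ∧ (x2 ∨ x4)) = 1 − 0.76 = 0.24
(¬x2 ∧ (¬x1 ∧ x2)) ∧ ¬((x4 → x2) ∧ (x2 ∨ x4)) = min(a, b) on (0.27, 0.24) = 0.24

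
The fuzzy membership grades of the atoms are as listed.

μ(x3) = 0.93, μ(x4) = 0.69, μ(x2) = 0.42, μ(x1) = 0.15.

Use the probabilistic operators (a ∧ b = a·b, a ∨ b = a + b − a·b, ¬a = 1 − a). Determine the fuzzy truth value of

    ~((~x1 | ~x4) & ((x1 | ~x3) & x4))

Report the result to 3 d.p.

0.870

~x1 = 1 − 0.1500 = 0.8500
~x4 = 1 − 0.6900 = 0.3100
~x1 | ~x4 = a + b − a·b on (0.8500, 0.3100) = 0.8965
~x3 = 1 − 0.9300 = 0.0700
x1 | ~x3 = a + b − a·b on (0.1500, 0.0700) = 0.2095
(x1 | ~x3) & x4 = a·b on (0.2095, 0.6900) = 0.1446
(~x1 | ~x4) & ((x1 | ~x3) & x4) = a·b on (0.8965, 0.1446) = 0.1296
~((~x1 | ~x4) & ((x1 | ~x3) & x4)) = 1 − 0.1296 = 0.8704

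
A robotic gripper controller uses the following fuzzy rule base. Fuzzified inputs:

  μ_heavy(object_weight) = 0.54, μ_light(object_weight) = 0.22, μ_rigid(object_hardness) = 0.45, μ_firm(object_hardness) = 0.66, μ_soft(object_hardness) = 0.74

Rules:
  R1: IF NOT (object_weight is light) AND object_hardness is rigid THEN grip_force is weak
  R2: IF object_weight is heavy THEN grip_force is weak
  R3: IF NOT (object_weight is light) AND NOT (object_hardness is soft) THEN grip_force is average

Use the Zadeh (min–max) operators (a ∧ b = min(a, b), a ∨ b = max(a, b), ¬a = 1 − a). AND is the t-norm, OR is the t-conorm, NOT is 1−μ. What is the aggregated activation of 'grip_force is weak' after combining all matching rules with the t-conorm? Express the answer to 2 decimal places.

R1: ¬light=1−0.22=0.78, rigid=0.45; AND[min(a, b)] → w = 0.45
R2: heavy=0.54 → w = 0.54
R3: ¬light=1−0.22=0.78, ¬soft=1−0.74=0.26; AND[min(a, b)] → w = 0.26
Rules with consequent 'weak': {R1, R2} → strengths 0.45, 0.54
Aggregate via t-conorm [max(a, b)]: 0.54

0.54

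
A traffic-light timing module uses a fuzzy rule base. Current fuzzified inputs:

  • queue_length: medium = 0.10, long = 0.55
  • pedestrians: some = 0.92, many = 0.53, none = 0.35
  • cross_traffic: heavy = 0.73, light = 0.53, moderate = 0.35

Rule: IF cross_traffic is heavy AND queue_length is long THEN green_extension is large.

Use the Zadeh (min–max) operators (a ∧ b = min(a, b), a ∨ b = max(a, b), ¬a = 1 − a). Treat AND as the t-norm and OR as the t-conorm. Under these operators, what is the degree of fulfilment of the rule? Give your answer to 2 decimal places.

0.55

firing strength: heavy=0.73, long=0.55; AND[min(a, b)] → w = 0.55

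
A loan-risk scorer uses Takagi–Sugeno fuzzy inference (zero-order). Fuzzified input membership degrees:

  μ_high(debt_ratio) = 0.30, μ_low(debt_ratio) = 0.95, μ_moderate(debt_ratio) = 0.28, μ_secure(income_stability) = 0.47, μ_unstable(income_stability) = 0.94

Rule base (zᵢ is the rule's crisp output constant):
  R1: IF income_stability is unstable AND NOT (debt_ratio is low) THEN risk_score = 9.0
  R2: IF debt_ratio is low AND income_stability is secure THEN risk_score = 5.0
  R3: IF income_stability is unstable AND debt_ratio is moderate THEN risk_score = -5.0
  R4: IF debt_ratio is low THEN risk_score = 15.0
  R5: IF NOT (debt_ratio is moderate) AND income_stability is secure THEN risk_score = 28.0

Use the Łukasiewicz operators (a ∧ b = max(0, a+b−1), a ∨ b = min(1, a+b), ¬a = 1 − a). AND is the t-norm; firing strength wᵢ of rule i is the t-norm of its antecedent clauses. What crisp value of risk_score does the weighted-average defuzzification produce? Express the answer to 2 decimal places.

R1 (z=9.0): unstable=0.94, ¬low=1−0.95=0.05; AND[max(0, a+b−1)] → w = 0.00
R2 (z=5.0): low=0.95, secure=0.47; AND[max(0, a+b−1)] → w = 0.42
R3 (z=-5.0): unstable=0.94, moderate=0.28; AND[max(0, a+b−1)] → w = 0.22
R4 (z=15.0): low=0.95 → w = 0.95
R5 (z=28.0): ¬moderate=1−0.28=0.72, secure=0.47; AND[max(0, a+b−1)] → w = 0.19
Weighted average = (0.00·9.0 + 0.42·5.0 + 0.22·-5.0 + 0.95·15.0 + 0.19·28.0) / (0.00 + 0.42 + 0.22 + 0.95 + 0.19)
  = 20.5700 / 1.7800 = 11.56

11.56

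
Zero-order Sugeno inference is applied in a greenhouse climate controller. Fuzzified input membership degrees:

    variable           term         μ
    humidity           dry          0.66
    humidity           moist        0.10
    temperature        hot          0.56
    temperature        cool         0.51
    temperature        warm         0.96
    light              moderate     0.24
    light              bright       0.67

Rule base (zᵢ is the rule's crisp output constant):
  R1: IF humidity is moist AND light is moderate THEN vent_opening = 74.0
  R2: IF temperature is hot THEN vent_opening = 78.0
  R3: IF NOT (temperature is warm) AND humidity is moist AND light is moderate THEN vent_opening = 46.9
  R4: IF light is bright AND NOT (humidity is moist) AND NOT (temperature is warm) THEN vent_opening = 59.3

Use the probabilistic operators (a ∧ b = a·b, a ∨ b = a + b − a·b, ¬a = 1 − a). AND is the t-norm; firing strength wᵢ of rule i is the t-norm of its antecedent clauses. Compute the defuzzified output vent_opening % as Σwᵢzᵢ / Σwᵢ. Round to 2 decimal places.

R1 (z=74.0): moist=0.10, moderate=0.24; AND[a·b] → w = 0.0240
R2 (z=78.0): hot=0.56 → w = 0.5600
R3 (z=46.9): ¬warm=1−0.96=0.04, moist=0.10, moderate=0.24; AND[a·b] → w = 0.0010
R4 (z=59.3): bright=0.67, ¬moist=1−0.10=0.90, ¬warm=1−0.96=0.04; AND[a·b] → w = 0.0241
Weighted average = (0.0240·74.0 + 0.5600·78.0 + 0.0010·46.9 + 0.0241·59.3) / (0.0240 + 0.5600 + 0.0010 + 0.0241)
  = 46.9313 / 0.6091 = 77.05

77.05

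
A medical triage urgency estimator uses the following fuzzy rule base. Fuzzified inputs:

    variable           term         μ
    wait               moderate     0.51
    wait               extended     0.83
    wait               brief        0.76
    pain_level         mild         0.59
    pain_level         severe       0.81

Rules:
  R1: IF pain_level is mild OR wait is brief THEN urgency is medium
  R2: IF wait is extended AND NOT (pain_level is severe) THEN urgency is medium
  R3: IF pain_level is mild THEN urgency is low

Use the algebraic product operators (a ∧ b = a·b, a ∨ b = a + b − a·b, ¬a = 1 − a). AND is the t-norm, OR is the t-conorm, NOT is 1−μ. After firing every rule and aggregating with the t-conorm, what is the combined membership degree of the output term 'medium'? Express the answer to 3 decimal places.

0.917

R1: mild=0.59, brief=0.76; OR[a + b − a·b] → w = 0.9016
R2: extended=0.83, ¬severe=1−0.81=0.19; AND[a·b] → w = 0.1577
R3: mild=0.59 → w = 0.5900
Rules with consequent 'medium': {R1, R2} → strengths 0.9016, 0.1577
Aggregate via t-conorm [a + b − a·b]: 0.9171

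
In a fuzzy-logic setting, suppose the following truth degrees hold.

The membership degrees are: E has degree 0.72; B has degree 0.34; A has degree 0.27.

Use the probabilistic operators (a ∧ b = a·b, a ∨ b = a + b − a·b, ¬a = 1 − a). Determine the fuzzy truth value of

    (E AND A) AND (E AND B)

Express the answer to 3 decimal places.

E AND A = a·b on (0.7200, 0.2700) = 0.1944
E AND B = a·b on (0.7200, 0.3400) = 0.2448
(E AND A) AND (E AND B) = a·b on (0.1944, 0.2448) = 0.0476

0.048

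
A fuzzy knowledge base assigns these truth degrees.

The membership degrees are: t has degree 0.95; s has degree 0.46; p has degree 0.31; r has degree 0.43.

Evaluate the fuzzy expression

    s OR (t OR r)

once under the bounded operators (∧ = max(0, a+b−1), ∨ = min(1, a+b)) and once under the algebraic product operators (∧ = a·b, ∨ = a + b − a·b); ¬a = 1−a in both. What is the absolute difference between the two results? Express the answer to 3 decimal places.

Under bounded:
  t OR r = min(1, a+b) on (0.95, 0.43) = 1.00
  s OR (t OR r) = min(1, a+b) on (0.46, 1.00) = 1.00
  → value = 1.0000
Under algebraic product:
  t OR r = a + b − a·b on (0.9500, 0.4300) = 0.9715
  s OR (t OR r) = a + b − a·b on (0.4600, 0.9715) = 0.9846
  → value = 0.9846
|1.0000 − 0.9846| = 0.015

0.015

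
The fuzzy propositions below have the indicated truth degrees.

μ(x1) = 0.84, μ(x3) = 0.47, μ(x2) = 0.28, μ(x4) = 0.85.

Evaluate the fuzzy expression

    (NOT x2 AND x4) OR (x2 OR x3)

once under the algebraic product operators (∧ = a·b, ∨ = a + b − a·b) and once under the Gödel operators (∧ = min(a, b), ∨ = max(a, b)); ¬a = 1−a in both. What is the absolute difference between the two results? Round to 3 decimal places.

0.132

Under algebraic product:
  NOT x2 = 1 − 0.2800 = 0.7200
  NOT x2 AND x4 = a·b on (0.7200, 0.8500) = 0.6120
  x2 OR x3 = a + b − a·b on (0.2800, 0.4700) = 0.6184
  (NOT x2 AND x4) OR (x2 OR x3) = a + b − a·b on (0.6120, 0.6184) = 0.8519
  → value = 0.8519
Under Gödel:
  NOT x2 = 1 − 0.28 = 0.72
  NOT x2 AND x4 = min(a, b) on (0.72, 0.85) = 0.72
  x2 OR x3 = max(a, b) on (0.28, 0.47) = 0.47
  (NOT x2 AND x4) OR (x2 OR x3) = max(a, b) on (0.72, 0.47) = 0.72
  → value = 0.7200
|0.8519 − 0.7200| = 0.132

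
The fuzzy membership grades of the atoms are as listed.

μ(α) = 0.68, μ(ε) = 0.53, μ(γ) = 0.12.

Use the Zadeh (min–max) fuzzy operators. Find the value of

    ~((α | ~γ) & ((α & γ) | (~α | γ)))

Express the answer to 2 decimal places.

~γ = 1 − 0.12 = 0.88
α | ~γ = max(a, b) on (0.68, 0.88) = 0.88
α & γ = min(a, b) on (0.68, 0.12) = 0.12
~α = 1 − 0.68 = 0.32
~α | γ = max(a, b) on (0.32, 0.12) = 0.32
(α & γ) | (~α | γ) = max(a, b) on (0.12, 0.32) = 0.32
(α | ~γ) & ((α & γ) | (~α | γ)) = min(a, b) on (0.88, 0.32) = 0.32
~((α | ~γ) & ((α & γ) | (~α | γ))) = 1 − 0.32 = 0.68

0.68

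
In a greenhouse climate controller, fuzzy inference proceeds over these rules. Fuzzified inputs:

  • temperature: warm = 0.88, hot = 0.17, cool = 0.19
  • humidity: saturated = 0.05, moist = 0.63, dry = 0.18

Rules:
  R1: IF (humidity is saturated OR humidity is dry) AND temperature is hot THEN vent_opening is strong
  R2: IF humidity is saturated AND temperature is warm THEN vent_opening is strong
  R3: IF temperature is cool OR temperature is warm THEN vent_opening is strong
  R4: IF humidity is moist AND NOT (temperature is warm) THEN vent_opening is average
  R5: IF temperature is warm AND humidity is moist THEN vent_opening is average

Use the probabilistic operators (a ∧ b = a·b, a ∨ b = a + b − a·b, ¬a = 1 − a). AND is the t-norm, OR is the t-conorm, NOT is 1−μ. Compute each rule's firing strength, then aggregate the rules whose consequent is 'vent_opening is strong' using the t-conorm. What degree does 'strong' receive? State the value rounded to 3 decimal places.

R1: (saturated=0.05 OR dry=0.18) = 0.2210; AND[a·b] with hot=0.17 → w = 0.0376
R2: saturated=0.05, warm=0.88; AND[a·b] → w = 0.0440
R3: cool=0.19, warm=0.88; OR[a + b − a·b] → w = 0.9028
R4: moist=0.63, ¬warm=1−0.88=0.12; AND[a·b] → w = 0.0756
R5: warm=0.88, moist=0.63; AND[a·b] → w = 0.5544
Rules with consequent 'strong': {R1, R2, R3} → strengths 0.0376, 0.0440, 0.9028
Aggregate via t-conorm [a + b − a·b]: 0.9106

0.911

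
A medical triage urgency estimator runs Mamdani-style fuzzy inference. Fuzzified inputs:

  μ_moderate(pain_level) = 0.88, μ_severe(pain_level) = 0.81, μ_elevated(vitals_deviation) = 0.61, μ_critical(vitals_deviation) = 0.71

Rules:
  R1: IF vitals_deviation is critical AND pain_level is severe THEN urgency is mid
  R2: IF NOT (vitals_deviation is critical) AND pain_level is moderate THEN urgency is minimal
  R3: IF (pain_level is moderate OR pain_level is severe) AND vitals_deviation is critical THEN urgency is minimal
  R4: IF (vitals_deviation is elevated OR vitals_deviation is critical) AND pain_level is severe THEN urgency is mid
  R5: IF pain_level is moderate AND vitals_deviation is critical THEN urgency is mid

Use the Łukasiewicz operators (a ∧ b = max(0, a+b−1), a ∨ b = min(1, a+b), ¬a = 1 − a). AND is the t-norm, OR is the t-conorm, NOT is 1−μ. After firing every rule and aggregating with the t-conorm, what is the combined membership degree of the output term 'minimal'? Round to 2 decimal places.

R1: critical=0.71, severe=0.81; AND[max(0, a+b−1)] → w = 0.52
R2: ¬critical=1−0.71=0.29, moderate=0.88; AND[max(0, a+b−1)] → w = 0.17
R3: (moderate=0.88 OR severe=0.81) = 1.00; AND[max(0, a+b−1)] with critical=0.71 → w = 0.71
R4: (elevated=0.61 OR critical=0.71) = 1.00; AND[max(0, a+b−1)] with severe=0.81 → w = 0.81
R5: moderate=0.88, critical=0.71; AND[max(0, a+b−1)] → w = 0.59
Rules with consequent 'minimal': {R2, R3} → strengths 0.17, 0.71
Aggregate via t-conorm [min(1, a+b)]: 0.88

0.88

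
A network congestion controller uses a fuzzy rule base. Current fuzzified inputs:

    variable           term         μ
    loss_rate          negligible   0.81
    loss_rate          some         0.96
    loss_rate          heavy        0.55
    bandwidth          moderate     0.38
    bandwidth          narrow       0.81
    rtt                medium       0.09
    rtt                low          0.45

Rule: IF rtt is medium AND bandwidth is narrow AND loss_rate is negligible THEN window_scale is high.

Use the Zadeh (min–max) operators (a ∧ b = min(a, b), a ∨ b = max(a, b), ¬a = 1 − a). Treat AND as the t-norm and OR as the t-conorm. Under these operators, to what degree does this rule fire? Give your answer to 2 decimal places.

firing strength: medium=0.09, narrow=0.81, negligible=0.81; AND[min(a, b)] → w = 0.09

0.09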